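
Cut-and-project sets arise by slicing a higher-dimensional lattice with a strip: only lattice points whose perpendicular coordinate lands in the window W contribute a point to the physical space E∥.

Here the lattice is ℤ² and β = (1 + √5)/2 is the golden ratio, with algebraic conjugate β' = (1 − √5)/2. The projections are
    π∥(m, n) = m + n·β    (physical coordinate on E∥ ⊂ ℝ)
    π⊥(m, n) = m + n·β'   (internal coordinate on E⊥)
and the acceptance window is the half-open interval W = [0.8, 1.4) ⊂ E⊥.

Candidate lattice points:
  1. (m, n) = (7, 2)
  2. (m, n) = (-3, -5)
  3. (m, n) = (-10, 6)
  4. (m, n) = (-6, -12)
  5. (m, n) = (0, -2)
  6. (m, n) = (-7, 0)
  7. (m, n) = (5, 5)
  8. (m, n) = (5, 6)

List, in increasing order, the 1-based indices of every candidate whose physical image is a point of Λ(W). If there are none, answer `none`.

5, 8

Numerically β ≈ 1.618034 and β' = −1/β ≈ -0.618034.
#1 (7,2): internal coord 7 + (2)·β' = +5.763932; +5.763932 ∉ [0.8, 1.4) → out
#2 (-3,-5): internal coord -3 + (-5)·β' = +0.090170; +0.090170 ∉ [0.8, 1.4) → out
#3 (-10,6): internal coord -10 + (6)·β' = -13.708204; -13.708204 ∉ [0.8, 1.4) → out
#4 (-6,-12): internal coord -6 + (-12)·β' = +1.416408; +1.416408 ∉ [0.8, 1.4) → out
#5 (0,-2): internal coord 0 + (-2)·β' = +1.236068; +1.236068 ∈ [0.8, 1.4) → IN Λ
#6 (-7,0): internal coord -7 + (0)·β' = -7.000000; -7.000000 ∉ [0.8, 1.4) → out
#7 (5,5): internal coord 5 + (5)·β' = +1.909830; +1.909830 ∉ [0.8, 1.4) → out
#8 (5,6): internal coord 5 + (6)·β' = +1.291796; +1.291796 ∈ [0.8, 1.4) → IN Λ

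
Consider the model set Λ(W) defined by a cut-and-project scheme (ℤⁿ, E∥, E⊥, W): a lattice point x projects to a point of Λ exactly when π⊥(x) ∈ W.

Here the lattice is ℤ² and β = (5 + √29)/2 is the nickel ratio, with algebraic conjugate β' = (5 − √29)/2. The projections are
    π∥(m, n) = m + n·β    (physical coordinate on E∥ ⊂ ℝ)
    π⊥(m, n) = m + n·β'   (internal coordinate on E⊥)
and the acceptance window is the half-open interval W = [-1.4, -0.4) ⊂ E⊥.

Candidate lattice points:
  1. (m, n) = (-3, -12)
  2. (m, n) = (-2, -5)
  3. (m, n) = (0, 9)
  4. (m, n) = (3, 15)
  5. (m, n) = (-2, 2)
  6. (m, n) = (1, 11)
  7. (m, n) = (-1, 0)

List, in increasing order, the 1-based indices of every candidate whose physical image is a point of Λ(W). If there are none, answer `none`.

1, 2, 6, 7

Compute β' = (5−√29)/2 = -0.19258, so π⊥(m,n) = m -0.19258·n.
#1 (-3,-12): internal coord -3 + (-12)·β' = -0.68901; -0.68901 ∈ [-1.4, -0.4) → IN Λ
#2 (-2,-5): internal coord -2 + (-5)·β' = -1.03709; -1.03709 ∈ [-1.4, -0.4) → IN Λ
#3 (0,9): internal coord 0 + (9)·β' = -1.73324; -1.73324 ∉ [-1.4, -0.4) → out
#4 (3,15): internal coord 3 + (15)·β' = +0.11126; +0.11126 ∉ [-1.4, -0.4) → out
#5 (-2,2): internal coord -2 + (2)·β' = -2.38516; -2.38516 ∉ [-1.4, -0.4) → out
#6 (1,11): internal coord 1 + (11)·β' = -1.11841; -1.11841 ∈ [-1.4, -0.4) → IN Λ
#7 (-1,0): internal coord -1 + (0)·β' = -1.00000; -1.00000 ∈ [-1.4, -0.4) → IN Λ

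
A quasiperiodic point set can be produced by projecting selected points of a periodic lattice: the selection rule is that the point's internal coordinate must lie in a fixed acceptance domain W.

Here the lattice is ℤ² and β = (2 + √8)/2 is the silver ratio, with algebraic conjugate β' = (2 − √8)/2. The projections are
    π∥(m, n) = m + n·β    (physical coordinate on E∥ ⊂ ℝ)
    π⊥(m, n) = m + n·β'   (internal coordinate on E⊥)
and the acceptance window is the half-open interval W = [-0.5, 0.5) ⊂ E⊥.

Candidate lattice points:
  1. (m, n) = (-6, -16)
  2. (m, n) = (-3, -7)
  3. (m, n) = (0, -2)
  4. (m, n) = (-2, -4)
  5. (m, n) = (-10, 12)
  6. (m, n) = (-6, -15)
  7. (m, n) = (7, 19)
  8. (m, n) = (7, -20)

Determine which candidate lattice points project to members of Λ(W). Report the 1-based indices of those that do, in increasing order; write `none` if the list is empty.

Numerically β ≈ 2.41421 and β' = −1/β ≈ -0.41421.
#1 (-6,-16): internal coord -6 + (-16)·β' = +0.62742; +0.62742 ∉ [-0.5, 0.5) → out
#2 (-3,-7): internal coord -3 + (-7)·β' = -0.10051; -0.10051 ∈ [-0.5, 0.5) → IN Λ
#3 (0,-2): internal coord 0 + (-2)·β' = +0.82843; +0.82843 ∉ [-0.5, 0.5) → out
#4 (-2,-4): internal coord -2 + (-4)·β' = -0.34315; -0.34315 ∈ [-0.5, 0.5) → IN Λ
#5 (-10,12): internal coord -10 + (12)·β' = -14.97056; -14.97056 ∉ [-0.5, 0.5) → out
#6 (-6,-15): internal coord -6 + (-15)·β' = +0.21320; +0.21320 ∈ [-0.5, 0.5) → IN Λ
#7 (7,19): internal coord 7 + (19)·β' = -0.87006; -0.87006 ∉ [-0.5, 0.5) → out
#8 (7,-20): internal coord 7 + (-20)·β' = +15.28427; +15.28427 ∉ [-0.5, 0.5) → out

2, 4, 6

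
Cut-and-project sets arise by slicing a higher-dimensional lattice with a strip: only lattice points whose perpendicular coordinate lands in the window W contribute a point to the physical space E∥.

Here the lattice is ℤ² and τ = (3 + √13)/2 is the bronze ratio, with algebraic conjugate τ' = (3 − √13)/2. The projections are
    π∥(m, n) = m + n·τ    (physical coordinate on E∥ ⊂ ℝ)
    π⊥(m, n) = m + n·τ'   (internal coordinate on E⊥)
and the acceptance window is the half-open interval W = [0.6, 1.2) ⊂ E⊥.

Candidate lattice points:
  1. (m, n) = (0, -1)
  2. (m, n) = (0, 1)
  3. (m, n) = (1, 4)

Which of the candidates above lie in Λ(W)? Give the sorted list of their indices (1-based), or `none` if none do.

Compute τ' = (3−√13)/2 = -0.30278, so π⊥(m,n) = m -0.30278·n.
candidate 1: (m,n)=(0,-1) → π∥ = 0-1·τ ≈ -3.30278, π⊥ = 0-1·τ' ≈ 0.30278 ∉ [0.6, 1.2) ⇒ out
candidate 2: (m,n)=(0,1) → π∥ = 0+1·τ ≈ 3.30278, π⊥ = 0+1·τ' ≈ -0.30278 ∉ [0.6, 1.2) ⇒ out
candidate 3: (m,n)=(1,4) → π∥ = 1+4·τ ≈ 14.21110, π⊥ = 1+4·τ' ≈ -0.21110 ∉ [0.6, 1.2) ⇒ out

none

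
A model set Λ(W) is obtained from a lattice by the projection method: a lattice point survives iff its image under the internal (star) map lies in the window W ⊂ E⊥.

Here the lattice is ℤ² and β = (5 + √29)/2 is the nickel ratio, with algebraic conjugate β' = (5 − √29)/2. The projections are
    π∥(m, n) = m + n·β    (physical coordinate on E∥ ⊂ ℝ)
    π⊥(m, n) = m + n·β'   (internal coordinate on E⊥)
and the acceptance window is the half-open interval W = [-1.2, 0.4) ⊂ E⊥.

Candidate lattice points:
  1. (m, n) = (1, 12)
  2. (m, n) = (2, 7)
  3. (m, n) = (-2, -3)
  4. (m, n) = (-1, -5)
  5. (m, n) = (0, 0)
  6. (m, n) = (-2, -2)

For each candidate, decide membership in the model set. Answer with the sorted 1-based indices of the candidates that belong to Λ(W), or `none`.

4, 5

β' = (5−√29)/2 ≈ -0.1926.
#1 (1,12): internal coord 1 + (12)·β' = -1.3110; -1.3110 ∉ [-1.2, 0.4) → out
#2 (2,7): internal coord 2 + (7)·β' = +0.6519; +0.6519 ∉ [-1.2, 0.4) → out
#3 (-2,-3): internal coord -2 + (-3)·β' = -1.4223; -1.4223 ∉ [-1.2, 0.4) → out
#4 (-1,-5): internal coord -1 + (-5)·β' = -0.0371; -0.0371 ∈ [-1.2, 0.4) → IN Λ
#5 (0,0): internal coord 0 + (0)·β' = +0.0000; +0.0000 ∈ [-1.2, 0.4) → IN Λ
#6 (-2,-2): internal coord -2 + (-2)·β' = -1.6148; -1.6148 ∉ [-1.2, 0.4) → out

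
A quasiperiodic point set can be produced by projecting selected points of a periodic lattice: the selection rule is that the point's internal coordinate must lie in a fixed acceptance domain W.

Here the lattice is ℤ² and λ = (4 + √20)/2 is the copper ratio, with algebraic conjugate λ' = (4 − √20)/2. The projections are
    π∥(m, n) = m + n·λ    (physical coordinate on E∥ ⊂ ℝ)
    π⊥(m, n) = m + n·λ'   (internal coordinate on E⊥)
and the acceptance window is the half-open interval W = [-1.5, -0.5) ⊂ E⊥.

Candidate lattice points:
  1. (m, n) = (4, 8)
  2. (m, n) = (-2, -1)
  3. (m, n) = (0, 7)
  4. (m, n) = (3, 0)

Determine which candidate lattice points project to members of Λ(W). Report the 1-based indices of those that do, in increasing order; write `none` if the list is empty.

λ' = (4−√20)/2 ≈ -0.236068.
[1] lift (4,8): star map gives 2.111456; window check -1.5 ≤ 2.111456 < -0.5 is false → out
[2] lift (-2,-1): star map gives -1.763932; window check -1.5 ≤ -1.763932 < -0.5 is false → out
[3] lift (0,7): star map gives -1.652476; window check -1.5 ≤ -1.652476 < -0.5 is false → out
[4] lift (3,0): star map gives 3.000000; window check -1.5 ≤ 3.000000 < -0.5 is false → out

none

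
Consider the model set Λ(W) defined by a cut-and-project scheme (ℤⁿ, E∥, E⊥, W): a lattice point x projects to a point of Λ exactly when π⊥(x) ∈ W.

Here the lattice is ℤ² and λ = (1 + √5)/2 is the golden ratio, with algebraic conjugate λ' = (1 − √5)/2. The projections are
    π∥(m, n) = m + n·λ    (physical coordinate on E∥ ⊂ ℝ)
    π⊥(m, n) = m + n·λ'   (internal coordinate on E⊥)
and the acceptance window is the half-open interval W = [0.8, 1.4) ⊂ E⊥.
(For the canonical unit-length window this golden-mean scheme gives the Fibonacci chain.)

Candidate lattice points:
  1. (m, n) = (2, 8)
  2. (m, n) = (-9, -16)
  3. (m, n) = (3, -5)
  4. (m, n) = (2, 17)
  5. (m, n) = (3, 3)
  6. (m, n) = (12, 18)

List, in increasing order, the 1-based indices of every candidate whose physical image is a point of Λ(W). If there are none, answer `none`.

2, 5, 6

λ' = (1−√5)/2 ≈ -0.6180.
[1] lift (2,8): star map gives -2.9443; window check 0.8 ≤ -2.9443 < 1.4 is false → out
[2] lift (-9,-16): star map gives 0.8885; window check 0.8 ≤ 0.8885 < 1.4 is true → IN Λ
[3] lift (3,-5): star map gives 6.0902; window check 0.8 ≤ 6.0902 < 1.4 is false → out
[4] lift (2,17): star map gives -8.5066; window check 0.8 ≤ -8.5066 < 1.4 is false → out
[5] lift (3,3): star map gives 1.1459; window check 0.8 ≤ 1.1459 < 1.4 is true → IN Λ
[6] lift (12,18): star map gives 0.8754; window check 0.8 ≤ 0.8754 < 1.4 is true → IN Λ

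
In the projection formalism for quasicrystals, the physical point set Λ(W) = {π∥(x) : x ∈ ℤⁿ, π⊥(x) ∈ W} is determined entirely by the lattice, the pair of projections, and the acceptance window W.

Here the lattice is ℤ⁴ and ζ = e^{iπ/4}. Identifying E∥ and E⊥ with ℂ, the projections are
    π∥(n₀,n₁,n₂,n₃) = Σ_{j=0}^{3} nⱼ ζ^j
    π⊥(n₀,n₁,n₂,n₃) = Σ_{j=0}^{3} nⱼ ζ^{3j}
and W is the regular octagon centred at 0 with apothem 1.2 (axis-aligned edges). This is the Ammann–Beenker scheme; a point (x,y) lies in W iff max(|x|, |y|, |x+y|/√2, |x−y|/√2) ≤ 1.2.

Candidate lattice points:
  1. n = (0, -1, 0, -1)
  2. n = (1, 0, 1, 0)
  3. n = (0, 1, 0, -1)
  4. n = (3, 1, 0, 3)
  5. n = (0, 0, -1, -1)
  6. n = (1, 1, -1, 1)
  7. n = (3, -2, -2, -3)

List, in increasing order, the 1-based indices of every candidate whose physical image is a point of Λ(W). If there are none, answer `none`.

π⊥(n) = n₀ + n₁ζ³ + n₂ζ⁶ + n₃ζ⁹ where ζ = e^{iπ/4}.
candidate 1: n = (0, -1, 0, -1) → π⊥ ≈ (+0.0000, -1.4142); max(|x|,|y|,|x±y|/√2) = 1.4142 > 1.2 ⇒ ∉ W
candidate 2: n = (1, 0, 1, 0) → π⊥ ≈ (+1.0000, -1.0000); max(|x|,|y|,|x±y|/√2) = 1.4142 > 1.2 ⇒ ∉ W
candidate 3: n = (0, 1, 0, -1) → π⊥ ≈ (-1.4142, +0.0000); max(|x|,|y|,|x±y|/√2) = 1.4142 > 1.2 ⇒ ∉ W
candidate 4: n = (3, 1, 0, 3) → π⊥ ≈ (+4.4142, +2.8284); max(|x|,|y|,|x±y|/√2) = 5.1213 > 1.2 ⇒ ∉ W
candidate 5: n = (0, 0, -1, -1) → π⊥ ≈ (-0.7071, +0.2929); max(|x|,|y|,|x±y|/√2) = 0.7071 ≤ 1.2 ⇒ ∈ W
candidate 6: n = (1, 1, -1, 1) → π⊥ ≈ (+1.0000, +2.4142); max(|x|,|y|,|x±y|/√2) = 2.4142 > 1.2 ⇒ ∉ W
candidate 7: n = (3, -2, -2, -3) → π⊥ ≈ (+2.2929, -1.5355); max(|x|,|y|,|x±y|/√2) = 2.7071 > 1.2 ⇒ ∉ W

5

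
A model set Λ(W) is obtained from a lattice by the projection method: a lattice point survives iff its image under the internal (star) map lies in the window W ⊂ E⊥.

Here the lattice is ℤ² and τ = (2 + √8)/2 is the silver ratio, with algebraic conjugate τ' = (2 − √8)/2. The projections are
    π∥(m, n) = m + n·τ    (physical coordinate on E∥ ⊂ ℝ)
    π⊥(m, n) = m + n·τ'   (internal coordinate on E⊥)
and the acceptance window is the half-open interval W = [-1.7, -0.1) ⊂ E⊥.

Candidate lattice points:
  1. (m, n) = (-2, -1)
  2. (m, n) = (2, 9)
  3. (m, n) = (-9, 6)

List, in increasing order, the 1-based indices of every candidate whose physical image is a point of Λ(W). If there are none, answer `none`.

1

Compute τ' = (2−√8)/2 = -0.41421, so π⊥(m,n) = m -0.41421·n.
#1 (-2,-1): internal coord -2 + (-1)·τ' = -1.58579; -1.58579 ∈ [-1.7, -0.1) → IN Λ
#2 (2,9): internal coord 2 + (9)·τ' = -1.72792; -1.72792 ∉ [-1.7, -0.1) → out
#3 (-9,6): internal coord -9 + (6)·τ' = -11.48528; -11.48528 ∉ [-1.7, -0.1) → out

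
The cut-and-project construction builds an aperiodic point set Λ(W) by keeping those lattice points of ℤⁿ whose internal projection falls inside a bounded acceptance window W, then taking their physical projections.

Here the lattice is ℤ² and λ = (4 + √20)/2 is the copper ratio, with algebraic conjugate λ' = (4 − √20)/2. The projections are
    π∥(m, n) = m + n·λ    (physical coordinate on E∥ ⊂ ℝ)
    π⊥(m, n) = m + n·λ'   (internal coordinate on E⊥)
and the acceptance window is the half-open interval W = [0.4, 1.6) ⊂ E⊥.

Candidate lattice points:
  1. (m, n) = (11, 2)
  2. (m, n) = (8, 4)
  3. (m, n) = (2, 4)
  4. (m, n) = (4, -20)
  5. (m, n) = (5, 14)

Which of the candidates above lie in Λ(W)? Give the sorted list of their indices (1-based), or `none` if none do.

3

Numerically λ ≈ 4.236068 and λ' = −1/λ ≈ -0.236068.
candidate 1: (m,n)=(11,2) → π∥ = 11+2·λ ≈ 19.472136, π⊥ = 11+2·λ' ≈ 10.527864 ∉ [0.4, 1.6) ⇒ out
candidate 2: (m,n)=(8,4) → π∥ = 8+4·λ ≈ 24.944272, π⊥ = 8+4·λ' ≈ 7.055728 ∉ [0.4, 1.6) ⇒ out
candidate 3: (m,n)=(2,4) → π∥ = 2+4·λ ≈ 18.944272, π⊥ = 2+4·λ' ≈ 1.055728 ∈ [0.4, 1.6) ⇒ IN Λ
candidate 4: (m,n)=(4,-20) → π∥ = 4-20·λ ≈ -80.721360, π⊥ = 4-20·λ' ≈ 8.721360 ∉ [0.4, 1.6) ⇒ out
candidate 5: (m,n)=(5,14) → π∥ = 5+14·λ ≈ 64.304952, π⊥ = 5+14·λ' ≈ 1.695048 ∉ [0.4, 1.6) ⇒ out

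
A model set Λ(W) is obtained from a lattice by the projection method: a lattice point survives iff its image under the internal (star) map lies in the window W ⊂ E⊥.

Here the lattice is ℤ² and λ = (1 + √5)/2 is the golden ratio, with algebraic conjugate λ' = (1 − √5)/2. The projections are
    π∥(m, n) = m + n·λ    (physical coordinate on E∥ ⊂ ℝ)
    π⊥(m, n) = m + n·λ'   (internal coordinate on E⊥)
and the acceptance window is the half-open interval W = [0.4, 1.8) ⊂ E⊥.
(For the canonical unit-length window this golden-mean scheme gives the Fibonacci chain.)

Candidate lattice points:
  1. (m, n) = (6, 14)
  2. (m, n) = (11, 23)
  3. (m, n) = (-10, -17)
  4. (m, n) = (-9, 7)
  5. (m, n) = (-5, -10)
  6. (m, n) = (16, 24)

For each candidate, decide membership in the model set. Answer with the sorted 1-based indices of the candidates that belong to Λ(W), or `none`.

3, 5, 6

Numerically λ ≈ 1.6180 and λ' = −1/λ ≈ -0.6180.
candidate 1: (m,n)=(6,14) → π∥ = 6+14·λ ≈ 28.6525, π⊥ = 6+14·λ' ≈ -2.6525 ∉ [0.4, 1.8) ⇒ out
candidate 2: (m,n)=(11,23) → π∥ = 11+23·λ ≈ 48.2148, π⊥ = 11+23·λ' ≈ -3.2148 ∉ [0.4, 1.8) ⇒ out
candidate 3: (m,n)=(-10,-17) → π∥ = -10-17·λ ≈ -37.5066, π⊥ = -10-17·λ' ≈ 0.5066 ∈ [0.4, 1.8) ⇒ IN Λ
candidate 4: (m,n)=(-9,7) → π∥ = -9+7·λ ≈ 2.3262, π⊥ = -9+7·λ' ≈ -13.3262 ∉ [0.4, 1.8) ⇒ out
candidate 5: (m,n)=(-5,-10) → π∥ = -5-10·λ ≈ -21.1803, π⊥ = -5-10·λ' ≈ 1.1803 ∈ [0.4, 1.8) ⇒ IN Λ
candidate 6: (m,n)=(16,24) → π∥ = 16+24·λ ≈ 54.8328, π⊥ = 16+24·λ' ≈ 1.1672 ∈ [0.4, 1.8) ⇒ IN Λ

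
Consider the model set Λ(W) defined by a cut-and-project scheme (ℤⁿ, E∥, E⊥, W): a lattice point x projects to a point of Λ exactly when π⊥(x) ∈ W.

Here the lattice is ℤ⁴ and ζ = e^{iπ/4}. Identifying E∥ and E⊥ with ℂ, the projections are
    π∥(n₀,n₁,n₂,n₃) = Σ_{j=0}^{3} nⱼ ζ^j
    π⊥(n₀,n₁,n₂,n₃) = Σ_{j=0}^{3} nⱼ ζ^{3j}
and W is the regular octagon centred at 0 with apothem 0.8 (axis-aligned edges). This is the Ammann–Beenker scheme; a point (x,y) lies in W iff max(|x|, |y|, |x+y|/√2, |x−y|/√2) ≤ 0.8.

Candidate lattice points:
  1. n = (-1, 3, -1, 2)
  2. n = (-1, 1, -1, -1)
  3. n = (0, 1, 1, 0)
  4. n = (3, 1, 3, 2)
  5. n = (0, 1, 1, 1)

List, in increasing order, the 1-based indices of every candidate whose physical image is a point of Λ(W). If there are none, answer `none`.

Internal map: ζ^{3j} for j=0..3 gives (1,0), (−√2/2,√2/2), (0,−1), (√2/2,√2/2).
#1 (-1, 3, -1, 2): internal (-1.707107, 4.535534); octagon support 4.535534 vs apothem 0.8 → ∉ W
#2 (-1, 1, -1, -1): internal (-2.414214, 1.000000); octagon support 2.414214 vs apothem 0.8 → ∉ W
#3 (0, 1, 1, 0): internal (-0.707107, -0.292893); octagon support 0.707107 vs apothem 0.8 → ∈ W
#4 (3, 1, 3, 2): internal (3.707107, -0.878680); octagon support 3.707107 vs apothem 0.8 → ∉ W
#5 (0, 1, 1, 1): internal (0.000000, 0.414214); octagon support 0.414214 vs apothem 0.8 → ∈ W

3, 5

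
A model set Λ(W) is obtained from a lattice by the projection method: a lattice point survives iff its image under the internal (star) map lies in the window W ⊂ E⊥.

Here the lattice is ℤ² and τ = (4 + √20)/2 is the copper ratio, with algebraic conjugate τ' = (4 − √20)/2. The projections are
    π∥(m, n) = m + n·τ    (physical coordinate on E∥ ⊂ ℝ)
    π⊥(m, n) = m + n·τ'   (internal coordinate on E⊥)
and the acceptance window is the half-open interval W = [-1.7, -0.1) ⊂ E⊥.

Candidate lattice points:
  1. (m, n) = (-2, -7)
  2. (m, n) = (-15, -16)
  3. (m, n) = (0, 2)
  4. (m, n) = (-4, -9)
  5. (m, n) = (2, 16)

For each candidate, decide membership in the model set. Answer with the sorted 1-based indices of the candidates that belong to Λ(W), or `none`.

Compute τ' = (4−√20)/2 = -0.236068, so π⊥(m,n) = m -0.236068·n.
candidate 1: (m,n)=(-2,-7) → π∥ = -2-7·τ ≈ -31.652476, π⊥ = -2-7·τ' ≈ -0.347524 ∈ [-1.7, -0.1) ⇒ IN Λ
candidate 2: (m,n)=(-15,-16) → π∥ = -15-16·τ ≈ -82.777088, π⊥ = -15-16·τ' ≈ -11.222912 ∉ [-1.7, -0.1) ⇒ out
candidate 3: (m,n)=(0,2) → π∥ = 0+2·τ ≈ 8.472136, π⊥ = 0+2·τ' ≈ -0.472136 ∈ [-1.7, -0.1) ⇒ IN Λ
candidate 4: (m,n)=(-4,-9) → π∥ = -4-9·τ ≈ -42.124612, π⊥ = -4-9·τ' ≈ -1.875388 ∉ [-1.7, -0.1) ⇒ out
candidate 5: (m,n)=(2,16) → π∥ = 2+16·τ ≈ 69.777088, π⊥ = 2+16·τ' ≈ -1.777088 ∉ [-1.7, -0.1) ⇒ out

1, 3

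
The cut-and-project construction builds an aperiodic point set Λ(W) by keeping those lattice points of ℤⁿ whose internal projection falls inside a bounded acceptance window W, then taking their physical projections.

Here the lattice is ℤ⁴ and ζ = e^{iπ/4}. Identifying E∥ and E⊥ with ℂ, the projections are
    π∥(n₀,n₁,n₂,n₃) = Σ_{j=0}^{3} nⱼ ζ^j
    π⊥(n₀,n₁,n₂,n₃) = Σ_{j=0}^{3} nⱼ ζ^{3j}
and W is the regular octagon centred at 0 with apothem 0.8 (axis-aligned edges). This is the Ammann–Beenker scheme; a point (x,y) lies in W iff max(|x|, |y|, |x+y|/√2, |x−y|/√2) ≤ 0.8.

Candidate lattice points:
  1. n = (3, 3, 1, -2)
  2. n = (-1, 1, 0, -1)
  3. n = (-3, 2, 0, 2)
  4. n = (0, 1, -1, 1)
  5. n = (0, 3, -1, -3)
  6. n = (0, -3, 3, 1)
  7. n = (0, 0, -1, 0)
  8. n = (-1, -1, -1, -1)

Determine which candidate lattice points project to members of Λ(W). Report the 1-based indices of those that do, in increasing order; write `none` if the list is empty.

1

Internal map: ζ^{3j} for j=0..3 gives (1,0), (−√2/2,√2/2), (0,−1), (√2/2,√2/2).
#1 (3, 3, 1, -2): internal (-0.5355, -0.2929); octagon support 0.5858 vs apothem 0.8 → ∈ W
#2 (-1, 1, 0, -1): internal (-2.4142, 0.0000); octagon support 2.4142 vs apothem 0.8 → ∉ W
#3 (-3, 2, 0, 2): internal (-3.0000, 2.8284); octagon support 4.1213 vs apothem 0.8 → ∉ W
#4 (0, 1, -1, 1): internal (0.0000, 2.4142); octagon support 2.4142 vs apothem 0.8 → ∉ W
#5 (0, 3, -1, -3): internal (-4.2426, 1.0000); octagon support 4.2426 vs apothem 0.8 → ∉ W
#6 (0, -3, 3, 1): internal (2.8284, -4.4142); octagon support 5.1213 vs apothem 0.8 → ∉ W
#7 (0, 0, -1, 0): internal (0.0000, 1.0000); octagon support 1.0000 vs apothem 0.8 → ∉ W
#8 (-1, -1, -1, -1): internal (-1.0000, -0.4142); octagon support 1.0000 vs apothem 0.8 → ∉ W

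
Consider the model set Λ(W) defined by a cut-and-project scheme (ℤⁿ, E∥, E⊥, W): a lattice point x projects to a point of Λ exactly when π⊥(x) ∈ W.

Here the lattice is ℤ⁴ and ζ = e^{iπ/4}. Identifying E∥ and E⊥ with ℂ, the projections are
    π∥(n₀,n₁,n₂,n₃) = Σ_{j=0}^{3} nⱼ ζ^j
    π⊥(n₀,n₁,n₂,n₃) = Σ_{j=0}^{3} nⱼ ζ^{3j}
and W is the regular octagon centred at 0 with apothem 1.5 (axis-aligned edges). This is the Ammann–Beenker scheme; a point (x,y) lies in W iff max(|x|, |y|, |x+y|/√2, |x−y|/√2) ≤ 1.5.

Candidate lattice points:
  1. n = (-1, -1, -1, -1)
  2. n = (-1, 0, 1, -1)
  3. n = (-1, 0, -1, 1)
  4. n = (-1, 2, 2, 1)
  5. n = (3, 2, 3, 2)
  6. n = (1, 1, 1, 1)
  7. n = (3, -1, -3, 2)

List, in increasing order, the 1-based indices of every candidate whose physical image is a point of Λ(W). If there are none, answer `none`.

1, 6

With ζ = e^{iπ/4} the internal vectors are ζ^0,ζ^3,ζ^6,ζ^9.
#1 (-1, -1, -1, -1): internal (-1.00000, -0.41421); octagon support 1.00000 vs apothem 1.5 → ∈ W
#2 (-1, 0, 1, -1): internal (-1.70711, -1.70711); octagon support 2.41421 vs apothem 1.5 → ∉ W
#3 (-1, 0, -1, 1): internal (-0.29289, 1.70711); octagon support 1.70711 vs apothem 1.5 → ∉ W
#4 (-1, 2, 2, 1): internal (-1.70711, 0.12132); octagon support 1.70711 vs apothem 1.5 → ∉ W
#5 (3, 2, 3, 2): internal (3.00000, -0.17157); octagon support 3.00000 vs apothem 1.5 → ∉ W
#6 (1, 1, 1, 1): internal (1.00000, 0.41421); octagon support 1.00000 vs apothem 1.5 → ∈ W
#7 (3, -1, -3, 2): internal (5.12132, 3.70711); octagon support 6.24264 vs apothem 1.5 → ∉ W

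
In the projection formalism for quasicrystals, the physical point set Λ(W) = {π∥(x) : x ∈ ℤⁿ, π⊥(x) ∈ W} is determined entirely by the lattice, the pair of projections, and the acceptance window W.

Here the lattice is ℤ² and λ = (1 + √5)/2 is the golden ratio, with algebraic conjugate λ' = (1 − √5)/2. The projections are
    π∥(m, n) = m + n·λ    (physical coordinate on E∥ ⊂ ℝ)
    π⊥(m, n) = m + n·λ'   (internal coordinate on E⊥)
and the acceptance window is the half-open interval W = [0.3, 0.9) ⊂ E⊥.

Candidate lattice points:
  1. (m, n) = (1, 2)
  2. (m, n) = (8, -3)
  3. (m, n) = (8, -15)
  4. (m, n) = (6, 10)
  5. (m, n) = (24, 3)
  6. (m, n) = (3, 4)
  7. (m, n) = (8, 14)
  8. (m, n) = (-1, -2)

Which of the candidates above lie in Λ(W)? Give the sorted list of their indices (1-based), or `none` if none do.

Compute λ' = (1−√5)/2 = -0.6180, so π⊥(m,n) = m -0.6180·n.
candidate 1: (m,n)=(1,2) → π∥ = 1+2·λ ≈ 4.2361, π⊥ = 1+2·λ' ≈ -0.2361 ∉ [0.3, 0.9) ⇒ out
candidate 2: (m,n)=(8,-3) → π∥ = 8-3·λ ≈ 3.1459, π⊥ = 8-3·λ' ≈ 9.8541 ∉ [0.3, 0.9) ⇒ out
candidate 3: (m,n)=(8,-15) → π∥ = 8-15·λ ≈ -16.2705, π⊥ = 8-15·λ' ≈ 17.2705 ∉ [0.3, 0.9) ⇒ out
candidate 4: (m,n)=(6,10) → π∥ = 6+10·λ ≈ 22.1803, π⊥ = 6+10·λ' ≈ -0.1803 ∉ [0.3, 0.9) ⇒ out
candidate 5: (m,n)=(24,3) → π∥ = 24+3·λ ≈ 28.8541, π⊥ = 24+3·λ' ≈ 22.1459 ∉ [0.3, 0.9) ⇒ out
candidate 6: (m,n)=(3,4) → π∥ = 3+4·λ ≈ 9.4721, π⊥ = 3+4·λ' ≈ 0.5279 ∈ [0.3, 0.9) ⇒ IN Λ
candidate 7: (m,n)=(8,14) → π∥ = 8+14·λ ≈ 30.6525, π⊥ = 8+14·λ' ≈ -0.6525 ∉ [0.3, 0.9) ⇒ out
candidate 8: (m,n)=(-1,-2) → π∥ = -1-2·λ ≈ -4.2361, π⊥ = -1-2·λ' ≈ 0.2361 ∉ [0.3, 0.9) ⇒ out

6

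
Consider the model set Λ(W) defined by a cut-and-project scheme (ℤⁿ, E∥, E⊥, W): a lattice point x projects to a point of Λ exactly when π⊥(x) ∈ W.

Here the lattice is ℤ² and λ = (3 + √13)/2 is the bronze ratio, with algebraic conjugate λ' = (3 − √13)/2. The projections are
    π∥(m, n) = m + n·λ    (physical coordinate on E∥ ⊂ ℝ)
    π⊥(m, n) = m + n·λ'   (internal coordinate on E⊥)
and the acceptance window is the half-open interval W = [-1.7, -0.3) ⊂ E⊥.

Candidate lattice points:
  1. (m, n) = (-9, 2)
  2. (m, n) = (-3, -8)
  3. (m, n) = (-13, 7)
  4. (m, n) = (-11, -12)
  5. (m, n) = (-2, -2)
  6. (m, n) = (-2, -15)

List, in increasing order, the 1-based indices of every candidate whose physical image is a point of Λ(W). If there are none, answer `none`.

λ' = (3−√13)/2 ≈ -0.302776.
candidate 1: (m,n)=(-9,2) → π∥ = -9+2·λ ≈ -2.394449, π⊥ = -9+2·λ' ≈ -9.605551 ∉ [-1.7, -0.3) ⇒ out
candidate 2: (m,n)=(-3,-8) → π∥ = -3-8·λ ≈ -29.422205, π⊥ = -3-8·λ' ≈ -0.577795 ∈ [-1.7, -0.3) ⇒ IN Λ
candidate 3: (m,n)=(-13,7) → π∥ = -13+7·λ ≈ 10.119429, π⊥ = -13+7·λ' ≈ -15.119429 ∉ [-1.7, -0.3) ⇒ out
candidate 4: (m,n)=(-11,-12) → π∥ = -11-12·λ ≈ -50.633308, π⊥ = -11-12·λ' ≈ -7.366692 ∉ [-1.7, -0.3) ⇒ out
candidate 5: (m,n)=(-2,-2) → π∥ = -2-2·λ ≈ -8.605551, π⊥ = -2-2·λ' ≈ -1.394449 ∈ [-1.7, -0.3) ⇒ IN Λ
candidate 6: (m,n)=(-2,-15) → π∥ = -2-15·λ ≈ -51.541635, π⊥ = -2-15·λ' ≈ 2.541635 ∉ [-1.7, -0.3) ⇒ out

2, 5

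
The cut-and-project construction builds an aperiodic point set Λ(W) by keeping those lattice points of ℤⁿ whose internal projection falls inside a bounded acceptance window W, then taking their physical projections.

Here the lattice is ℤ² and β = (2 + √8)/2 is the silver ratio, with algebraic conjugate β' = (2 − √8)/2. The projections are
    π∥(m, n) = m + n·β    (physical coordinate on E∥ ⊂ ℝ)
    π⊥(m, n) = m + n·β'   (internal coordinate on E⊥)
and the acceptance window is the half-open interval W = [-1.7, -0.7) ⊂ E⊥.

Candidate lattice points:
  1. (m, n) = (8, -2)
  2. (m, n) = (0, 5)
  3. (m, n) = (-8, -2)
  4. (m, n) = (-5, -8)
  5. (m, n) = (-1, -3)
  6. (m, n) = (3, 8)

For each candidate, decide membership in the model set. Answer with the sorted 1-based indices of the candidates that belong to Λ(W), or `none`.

4

Numerically β ≈ 2.4142 and β' = −1/β ≈ -0.4142.
candidate 1: (m,n)=(8,-2) → π∥ = 8-2·β ≈ 3.1716, π⊥ = 8-2·β' ≈ 8.8284 ∉ [-1.7, -0.7) ⇒ out
candidate 2: (m,n)=(0,5) → π∥ = 0+5·β ≈ 12.0711, π⊥ = 0+5·β' ≈ -2.0711 ∉ [-1.7, -0.7) ⇒ out
candidate 3: (m,n)=(-8,-2) → π∥ = -8-2·β ≈ -12.8284, π⊥ = -8-2·β' ≈ -7.1716 ∉ [-1.7, -0.7) ⇒ out
candidate 4: (m,n)=(-5,-8) → π∥ = -5-8·β ≈ -24.3137, π⊥ = -5-8·β' ≈ -1.6863 ∈ [-1.7, -0.7) ⇒ IN Λ
candidate 5: (m,n)=(-1,-3) → π∥ = -1-3·β ≈ -8.2426, π⊥ = -1-3·β' ≈ 0.2426 ∉ [-1.7, -0.7) ⇒ out
candidate 6: (m,n)=(3,8) → π∥ = 3+8·β ≈ 22.3137, π⊥ = 3+8·β' ≈ -0.3137 ∉ [-1.7, -0.7) ⇒ out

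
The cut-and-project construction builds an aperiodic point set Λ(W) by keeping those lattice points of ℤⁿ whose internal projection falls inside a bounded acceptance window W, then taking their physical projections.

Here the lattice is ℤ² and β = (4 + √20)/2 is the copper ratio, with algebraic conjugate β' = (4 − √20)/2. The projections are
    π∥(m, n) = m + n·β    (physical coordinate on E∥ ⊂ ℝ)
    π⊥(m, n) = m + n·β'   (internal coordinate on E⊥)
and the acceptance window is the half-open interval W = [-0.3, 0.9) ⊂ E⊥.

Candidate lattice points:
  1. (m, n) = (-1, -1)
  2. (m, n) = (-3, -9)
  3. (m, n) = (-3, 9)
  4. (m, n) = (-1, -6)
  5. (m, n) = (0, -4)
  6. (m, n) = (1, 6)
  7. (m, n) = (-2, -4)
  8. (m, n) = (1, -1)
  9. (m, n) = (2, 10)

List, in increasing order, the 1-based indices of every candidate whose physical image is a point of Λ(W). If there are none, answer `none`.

4

Numerically β ≈ 4.23607 and β' = −1/β ≈ -0.23607.
candidate 1: (m,n)=(-1,-1) → π∥ = -1-1·β ≈ -5.23607, π⊥ = -1-1·β' ≈ -0.76393 ∉ [-0.3, 0.9) ⇒ out
candidate 2: (m,n)=(-3,-9) → π∥ = -3-9·β ≈ -41.12461, π⊥ = -3-9·β' ≈ -0.87539 ∉ [-0.3, 0.9) ⇒ out
candidate 3: (m,n)=(-3,9) → π∥ = -3+9·β ≈ 35.12461, π⊥ = -3+9·β' ≈ -5.12461 ∉ [-0.3, 0.9) ⇒ out
candidate 4: (m,n)=(-1,-6) → π∥ = -1-6·β ≈ -26.41641, π⊥ = -1-6·β' ≈ 0.41641 ∈ [-0.3, 0.9) ⇒ IN Λ
candidate 5: (m,n)=(0,-4) → π∥ = 0-4·β ≈ -16.94427, π⊥ = 0-4·β' ≈ 0.94427 ∉ [-0.3, 0.9) ⇒ out
candidate 6: (m,n)=(1,6) → π∥ = 1+6·β ≈ 26.41641, π⊥ = 1+6·β' ≈ -0.41641 ∉ [-0.3, 0.9) ⇒ out
candidate 7: (m,n)=(-2,-4) → π∥ = -2-4·β ≈ -18.94427, π⊥ = -2-4·β' ≈ -1.05573 ∉ [-0.3, 0.9) ⇒ out
candidate 8: (m,n)=(1,-1) → π∥ = 1-1·β ≈ -3.23607, π⊥ = 1-1·β' ≈ 1.23607 ∉ [-0.3, 0.9) ⇒ out
candidate 9: (m,n)=(2,10) → π∥ = 2+10·β ≈ 44.36068, π⊥ = 2+10·β' ≈ -0.36068 ∉ [-0.3, 0.9) ⇒ out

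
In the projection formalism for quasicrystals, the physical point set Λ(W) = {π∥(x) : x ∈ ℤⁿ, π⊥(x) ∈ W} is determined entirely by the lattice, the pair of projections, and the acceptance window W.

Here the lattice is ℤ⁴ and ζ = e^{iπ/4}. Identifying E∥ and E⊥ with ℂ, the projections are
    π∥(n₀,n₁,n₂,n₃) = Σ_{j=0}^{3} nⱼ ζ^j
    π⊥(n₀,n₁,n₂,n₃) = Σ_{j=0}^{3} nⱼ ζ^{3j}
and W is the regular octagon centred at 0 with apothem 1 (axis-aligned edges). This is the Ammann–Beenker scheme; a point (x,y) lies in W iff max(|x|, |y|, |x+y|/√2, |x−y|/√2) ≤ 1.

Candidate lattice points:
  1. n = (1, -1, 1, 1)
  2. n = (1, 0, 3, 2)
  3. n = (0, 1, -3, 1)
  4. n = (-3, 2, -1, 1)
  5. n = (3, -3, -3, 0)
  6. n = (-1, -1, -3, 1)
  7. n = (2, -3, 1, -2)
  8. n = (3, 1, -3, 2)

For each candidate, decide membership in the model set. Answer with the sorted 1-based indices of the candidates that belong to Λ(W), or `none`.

none

With ζ = e^{iπ/4} the internal vectors are ζ^0,ζ^3,ζ^6,ζ^9.
candidate 1: n = (1, -1, 1, 1) → π⊥ ≈ (+2.414214, -1.000000); max(|x|,|y|,|x±y|/√2) = 2.414214 > 1 ⇒ ∉ W
candidate 2: n = (1, 0, 3, 2) → π⊥ ≈ (+2.414214, -1.585786); max(|x|,|y|,|x±y|/√2) = 2.828427 > 1 ⇒ ∉ W
candidate 3: n = (0, 1, -3, 1) → π⊥ ≈ (+0.000000, +4.414214); max(|x|,|y|,|x±y|/√2) = 4.414214 > 1 ⇒ ∉ W
candidate 4: n = (-3, 2, -1, 1) → π⊥ ≈ (-3.707107, +3.121320); max(|x|,|y|,|x±y|/√2) = 4.828427 > 1 ⇒ ∉ W
candidate 5: n = (3, -3, -3, 0) → π⊥ ≈ (+5.121320, +0.878680); max(|x|,|y|,|x±y|/√2) = 5.121320 > 1 ⇒ ∉ W
candidate 6: n = (-1, -1, -3, 1) → π⊥ ≈ (+0.414214, +3.000000); max(|x|,|y|,|x±y|/√2) = 3.000000 > 1 ⇒ ∉ W
candidate 7: n = (2, -3, 1, -2) → π⊥ ≈ (+2.707107, -4.535534); max(|x|,|y|,|x±y|/√2) = 5.121320 > 1 ⇒ ∉ W
candidate 8: n = (3, 1, -3, 2) → π⊥ ≈ (+3.707107, +5.121320); max(|x|,|y|,|x±y|/√2) = 6.242641 > 1 ⇒ ∉ W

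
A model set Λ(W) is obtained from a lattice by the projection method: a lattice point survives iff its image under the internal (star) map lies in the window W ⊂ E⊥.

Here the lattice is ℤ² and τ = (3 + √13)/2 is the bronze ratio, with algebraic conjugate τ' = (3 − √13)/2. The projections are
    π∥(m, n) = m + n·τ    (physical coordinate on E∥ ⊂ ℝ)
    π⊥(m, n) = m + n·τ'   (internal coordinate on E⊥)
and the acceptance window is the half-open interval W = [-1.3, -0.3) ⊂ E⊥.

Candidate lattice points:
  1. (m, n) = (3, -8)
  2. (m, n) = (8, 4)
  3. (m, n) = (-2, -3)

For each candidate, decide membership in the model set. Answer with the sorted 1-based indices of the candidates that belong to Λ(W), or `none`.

3

Compute τ' = (3−√13)/2 = -0.30278, so π⊥(m,n) = m -0.30278·n.
candidate 1: (m,n)=(3,-8) → π∥ = 3-8·τ ≈ -23.42221, π⊥ = 3-8·τ' ≈ 5.42221 ∉ [-1.3, -0.3) ⇒ out
candidate 2: (m,n)=(8,4) → π∥ = 8+4·τ ≈ 21.21110, π⊥ = 8+4·τ' ≈ 6.78890 ∉ [-1.3, -0.3) ⇒ out
candidate 3: (m,n)=(-2,-3) → π∥ = -2-3·τ ≈ -11.90833, π⊥ = -2-3·τ' ≈ -1.09167 ∈ [-1.3, -0.3) ⇒ IN Λ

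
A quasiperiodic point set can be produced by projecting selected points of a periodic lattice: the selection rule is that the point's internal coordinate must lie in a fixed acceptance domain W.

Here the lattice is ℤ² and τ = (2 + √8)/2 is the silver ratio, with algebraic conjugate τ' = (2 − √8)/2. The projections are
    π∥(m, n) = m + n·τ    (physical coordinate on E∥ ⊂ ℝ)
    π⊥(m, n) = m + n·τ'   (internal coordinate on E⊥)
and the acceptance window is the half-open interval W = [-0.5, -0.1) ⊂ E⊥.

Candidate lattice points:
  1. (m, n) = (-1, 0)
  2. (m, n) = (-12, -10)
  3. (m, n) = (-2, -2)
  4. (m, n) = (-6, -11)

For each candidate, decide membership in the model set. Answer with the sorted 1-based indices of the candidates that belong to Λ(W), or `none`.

none

τ' = (2−√8)/2 ≈ -0.414214.
[1] lift (-1,0): star map gives -1.000000; window check -0.5 ≤ -1.000000 < -0.1 is false → out
[2] lift (-12,-10): star map gives -7.857864; window check -0.5 ≤ -7.857864 < -0.1 is false → out
[3] lift (-2,-2): star map gives -1.171573; window check -0.5 ≤ -1.171573 < -0.1 is false → out
[4] lift (-6,-11): star map gives -1.443651; window check -0.5 ≤ -1.443651 < -0.1 is false → out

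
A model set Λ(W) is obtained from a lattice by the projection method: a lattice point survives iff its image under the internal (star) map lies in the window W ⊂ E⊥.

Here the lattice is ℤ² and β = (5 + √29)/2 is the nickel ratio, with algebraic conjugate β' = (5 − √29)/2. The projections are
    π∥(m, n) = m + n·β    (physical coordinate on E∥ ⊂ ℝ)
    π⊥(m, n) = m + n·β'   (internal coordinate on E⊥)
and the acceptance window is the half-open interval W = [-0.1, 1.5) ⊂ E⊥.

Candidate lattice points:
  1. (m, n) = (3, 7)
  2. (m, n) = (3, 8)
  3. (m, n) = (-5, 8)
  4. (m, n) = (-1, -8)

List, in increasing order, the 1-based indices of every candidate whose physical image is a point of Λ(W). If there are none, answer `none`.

2, 4

Numerically β ≈ 5.192582 and β' = −1/β ≈ -0.192582.
[1] lift (3,7): star map gives 1.651923; window check -0.1 ≤ 1.651923 < 1.5 is false → out
[2] lift (3,8): star map gives 1.459341; window check -0.1 ≤ 1.459341 < 1.5 is true → IN Λ
[3] lift (-5,8): star map gives -6.540659; window check -0.1 ≤ -6.540659 < 1.5 is false → out
[4] lift (-1,-8): star map gives 0.540659; window check -0.1 ≤ 0.540659 < 1.5 is true → IN Λ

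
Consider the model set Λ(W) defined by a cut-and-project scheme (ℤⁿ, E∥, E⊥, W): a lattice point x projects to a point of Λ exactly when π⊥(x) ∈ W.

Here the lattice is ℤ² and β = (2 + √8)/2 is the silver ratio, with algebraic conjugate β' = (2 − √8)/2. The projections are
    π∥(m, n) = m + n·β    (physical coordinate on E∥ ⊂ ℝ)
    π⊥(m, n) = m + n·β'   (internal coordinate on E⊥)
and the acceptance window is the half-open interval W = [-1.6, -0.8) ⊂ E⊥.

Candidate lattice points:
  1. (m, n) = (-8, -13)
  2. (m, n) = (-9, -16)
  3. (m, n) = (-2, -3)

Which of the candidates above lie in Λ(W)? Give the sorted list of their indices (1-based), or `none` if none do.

none

Numerically β ≈ 2.4142 and β' = −1/β ≈ -0.4142.
[1] lift (-8,-13): star map gives -2.6152; window check -1.6 ≤ -2.6152 < -0.8 is false → out
[2] lift (-9,-16): star map gives -2.3726; window check -1.6 ≤ -2.3726 < -0.8 is false → out
[3] lift (-2,-3): star map gives -0.7574; window check -1.6 ≤ -0.7574 < -0.8 is false → out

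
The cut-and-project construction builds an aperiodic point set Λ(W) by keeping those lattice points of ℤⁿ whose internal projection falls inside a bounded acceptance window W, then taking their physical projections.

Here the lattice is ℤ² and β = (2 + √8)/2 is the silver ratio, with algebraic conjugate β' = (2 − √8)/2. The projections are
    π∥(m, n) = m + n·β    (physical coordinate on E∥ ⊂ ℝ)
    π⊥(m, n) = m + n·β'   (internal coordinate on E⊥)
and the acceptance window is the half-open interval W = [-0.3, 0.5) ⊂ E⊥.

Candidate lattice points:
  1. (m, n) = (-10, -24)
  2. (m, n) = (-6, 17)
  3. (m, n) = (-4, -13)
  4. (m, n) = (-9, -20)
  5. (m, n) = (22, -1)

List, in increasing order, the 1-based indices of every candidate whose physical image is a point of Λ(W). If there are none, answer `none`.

β' = (2−√8)/2 ≈ -0.414214.
#1 (-10,-24): internal coord -10 + (-24)·β' = -0.058875; -0.058875 ∈ [-0.3, 0.5) → IN Λ
#2 (-6,17): internal coord -6 + (17)·β' = -13.041631; -13.041631 ∉ [-0.3, 0.5) → out
#3 (-4,-13): internal coord -4 + (-13)·β' = +1.384776; +1.384776 ∉ [-0.3, 0.5) → out
#4 (-9,-20): internal coord -9 + (-20)·β' = -0.715729; -0.715729 ∉ [-0.3, 0.5) → out
#5 (22,-1): internal coord 22 + (-1)·β' = +22.414214; +22.414214 ∉ [-0.3, 0.5) → out

1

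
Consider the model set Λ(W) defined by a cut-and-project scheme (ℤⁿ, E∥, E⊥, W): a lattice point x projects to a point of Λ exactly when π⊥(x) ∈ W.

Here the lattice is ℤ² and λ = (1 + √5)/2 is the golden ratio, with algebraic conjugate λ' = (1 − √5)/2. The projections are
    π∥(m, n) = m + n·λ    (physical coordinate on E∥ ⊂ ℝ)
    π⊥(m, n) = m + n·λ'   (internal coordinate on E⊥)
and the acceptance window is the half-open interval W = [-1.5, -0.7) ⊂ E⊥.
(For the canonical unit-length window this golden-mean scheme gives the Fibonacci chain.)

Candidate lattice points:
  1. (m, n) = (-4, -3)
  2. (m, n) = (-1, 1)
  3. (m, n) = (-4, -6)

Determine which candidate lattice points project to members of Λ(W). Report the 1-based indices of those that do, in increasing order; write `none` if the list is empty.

none

Compute λ' = (1−√5)/2 = -0.618034, so π⊥(m,n) = m -0.618034·n.
#1 (-4,-3): internal coord -4 + (-3)·λ' = -2.145898; -2.145898 ∉ [-1.5, -0.7) → out
#2 (-1,1): internal coord -1 + (1)·λ' = -1.618034; -1.618034 ∉ [-1.5, -0.7) → out
#3 (-4,-6): internal coord -4 + (-6)·λ' = -0.291796; -0.291796 ∉ [-1.5, -0.7) → out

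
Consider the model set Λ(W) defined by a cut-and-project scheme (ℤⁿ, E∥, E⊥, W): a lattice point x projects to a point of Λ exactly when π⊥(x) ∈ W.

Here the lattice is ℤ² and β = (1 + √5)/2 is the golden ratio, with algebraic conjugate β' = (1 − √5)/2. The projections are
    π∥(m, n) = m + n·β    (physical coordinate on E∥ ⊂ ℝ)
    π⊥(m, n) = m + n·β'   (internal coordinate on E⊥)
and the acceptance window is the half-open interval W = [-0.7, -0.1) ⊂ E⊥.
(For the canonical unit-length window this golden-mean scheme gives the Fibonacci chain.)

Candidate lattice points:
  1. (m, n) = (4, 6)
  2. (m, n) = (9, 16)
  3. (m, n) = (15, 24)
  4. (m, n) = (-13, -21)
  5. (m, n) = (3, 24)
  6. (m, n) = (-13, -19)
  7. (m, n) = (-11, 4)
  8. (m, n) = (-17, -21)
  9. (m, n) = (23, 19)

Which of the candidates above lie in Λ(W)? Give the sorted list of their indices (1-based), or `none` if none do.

Numerically β ≈ 1.61803 and β' = −1/β ≈ -0.61803.
[1] lift (4,6): star map gives 0.29180; window check -0.7 ≤ 0.29180 < -0.1 is false → out
[2] lift (9,16): star map gives -0.88854; window check -0.7 ≤ -0.88854 < -0.1 is false → out
[3] lift (15,24): star map gives 0.16718; window check -0.7 ≤ 0.16718 < -0.1 is false → out
[4] lift (-13,-21): star map gives -0.02129; window check -0.7 ≤ -0.02129 < -0.1 is false → out
[5] lift (3,24): star map gives -11.83282; window check -0.7 ≤ -11.83282 < -0.1 is false → out
[6] lift (-13,-19): star map gives -1.25735; window check -0.7 ≤ -1.25735 < -0.1 is false → out
[7] lift (-11,4): star map gives -13.47214; window check -0.7 ≤ -13.47214 < -0.1 is false → out
[8] lift (-17,-21): star map gives -4.02129; window check -0.7 ≤ -4.02129 < -0.1 is false → out
[9] lift (23,19): star map gives 11.25735; window check -0.7 ≤ 11.25735 < -0.1 is false → out

none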